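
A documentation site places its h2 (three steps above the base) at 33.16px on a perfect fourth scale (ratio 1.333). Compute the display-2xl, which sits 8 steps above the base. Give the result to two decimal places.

139.56px

Moving from step +3 to step +8 is 5 steps up, so multiply by r⁵.
33.16 × 1.333⁵ = 33.16 × 4.20873 ≈ 139.561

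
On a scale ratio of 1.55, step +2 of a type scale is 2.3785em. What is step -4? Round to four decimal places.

0.1715em

The gap is -4 − (2) = -6 steps, so the factor is 1.55^-6.
2.3785 ÷ 1.55⁶ = 2.3785 ÷ 13.86725 ≈ 0.1715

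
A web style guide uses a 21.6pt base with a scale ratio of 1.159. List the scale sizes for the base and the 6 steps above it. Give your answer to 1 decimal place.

Step 0: 21.6pt
Step 1: 21.6 × 1.159 = 25.0
Step 2: 21.6 × 1.159² = 29.0
Step 3: 21.6 × 1.159³ = 33.6
Step 4: 21.6 × 1.159⁴ = 39.0
Step 5: 21.6 × 1.159⁵ = 45.2
Step 6: 21.6 × 1.159⁶ = 52.4

21.6pt, 25.0pt, 29.0pt, 33.6pt, 39.0pt, 45.2pt, 52.4pt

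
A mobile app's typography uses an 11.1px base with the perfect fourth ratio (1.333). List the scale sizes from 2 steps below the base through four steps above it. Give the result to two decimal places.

6.25px, 8.33px, 11.10px, 14.80px, 19.72px, 26.29px, 35.05px

Step -2: 11.1 ÷ 1.333² = 6.25
Step -1: 11.1 ÷ 1.333 = 8.33
Step 0: 11.1px
Step 1: 11.1 × 1.333 = 14.80
Step 2: 11.1 × 1.333² = 19.72
Step 3: 11.1 × 1.333³ = 26.29
Step 4: 11.1 × 1.333⁴ = 35.05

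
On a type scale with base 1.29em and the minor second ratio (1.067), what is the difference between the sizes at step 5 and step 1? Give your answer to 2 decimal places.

0.41em

Step 1: 1.29 × 1.067 = 1.3764em
Step 5: 1.29 × 1.067⁵ = 1.7841em
Difference: 1.7841 − 1.3764 = 0.4077em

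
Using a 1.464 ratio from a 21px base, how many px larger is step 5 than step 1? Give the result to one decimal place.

Step 1: 21.0 × 1.464 = 30.744px
Step 5: 21.0 × 1.464⁵ = 141.229px
Difference: 141.229 − 30.744 = 110.485px

110.5px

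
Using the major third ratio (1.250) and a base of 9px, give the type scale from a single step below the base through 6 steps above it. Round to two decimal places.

Step -1: 9.0 ÷ 1.250 = 7.20
Step 0: 9px
Step 1: 9.0 × 1.250 = 11.25
Step 2: 9.0 × 1.250² = 14.06
Step 3: 9.0 × 1.250³ = 17.58
Step 4: 9.0 × 1.250⁴ = 21.97
Step 5: 9.0 × 1.250⁵ = 27.47
Step 6: 9.0 × 1.250⁶ = 34.33

7.20px, 9.00px, 11.25px, 14.06px, 17.58px, 21.97px, 27.47px, 34.33px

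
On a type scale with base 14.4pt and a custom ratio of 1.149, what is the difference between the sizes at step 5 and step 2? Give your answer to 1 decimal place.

9.8pt

Step 2: 14.4 × 1.149² = 19.011pt
Step 5: 14.4 × 1.149⁵ = 28.838pt
Difference: 28.838 − 19.011 = 9.827pt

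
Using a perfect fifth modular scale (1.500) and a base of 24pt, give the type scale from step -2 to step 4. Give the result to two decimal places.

Step -2: 24.0 ÷ 1.500² = 10.67
Step -1: 24.0 ÷ 1.500 = 16.00
Step 0: 24pt
Step 1: 24.0 × 1.500 = 36.00
Step 2: 24.0 × 1.500² = 54.00
Step 3: 24.0 × 1.500³ = 81.00
Step 4: 24.0 × 1.500⁴ = 121.50

10.67pt, 16.00pt, 24.00pt, 36.00pt, 54.00pt, 81.00pt, 121.50pt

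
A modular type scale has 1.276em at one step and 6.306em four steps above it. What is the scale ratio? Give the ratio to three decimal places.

r⁴ = 6.306 / 1.276, so r = (6.306/1.276)^(1/4).
r = 4.9420^(1/4) ≈ 1.4910

1.491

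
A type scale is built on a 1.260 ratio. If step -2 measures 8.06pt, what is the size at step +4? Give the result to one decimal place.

32.3pt

Moving from step -2 to step +4 is 6 steps up, so multiply by r⁶.
8.06 × 1.260⁶ = 8.06 × 4.00150 ≈ 32.252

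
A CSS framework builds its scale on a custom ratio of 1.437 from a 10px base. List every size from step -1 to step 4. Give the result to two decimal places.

6.96px, 10.00px, 14.37px, 20.65px, 29.67px, 42.64px

Step -1: 10.0 ÷ 1.437 = 6.96
Step 0: 10px
Step 1: 10.0 × 1.437 = 14.37
Step 2: 10.0 × 1.437² = 20.65
Step 3: 10.0 × 1.437³ = 29.67
Step 4: 10.0 × 1.437⁴ = 42.64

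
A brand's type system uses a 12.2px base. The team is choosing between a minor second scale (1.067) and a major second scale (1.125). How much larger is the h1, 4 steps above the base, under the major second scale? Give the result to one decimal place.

Minor second: 12.2 × 1.067⁴ = 15.813px
Major second: 12.2 × 1.125⁴ = 19.542px
Difference: 19.542 − 15.813 = 3.729px

3.7px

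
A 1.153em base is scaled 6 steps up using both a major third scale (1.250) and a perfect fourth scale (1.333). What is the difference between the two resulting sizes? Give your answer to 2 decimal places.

2.07em

Major third: 1.153 × 1.250⁶ = 4.3983em
Perfect fourth: 1.153 × 1.333⁶ = 6.4686em
Difference: 6.4686 − 4.3983 = 2.0703em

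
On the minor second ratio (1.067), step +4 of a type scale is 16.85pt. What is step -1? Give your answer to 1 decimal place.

12.2pt

16.85 ÷ 1.067⁵ = 16.85 ÷ 1.38300 ≈ 12.184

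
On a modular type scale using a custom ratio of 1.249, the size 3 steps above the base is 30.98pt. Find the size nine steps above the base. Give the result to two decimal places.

Moving from step +3 to step +9 is 6 steps up, so multiply by r⁶.
30.98 × 1.249⁶ = 30.98 × 3.79642 ≈ 117.613

117.61pt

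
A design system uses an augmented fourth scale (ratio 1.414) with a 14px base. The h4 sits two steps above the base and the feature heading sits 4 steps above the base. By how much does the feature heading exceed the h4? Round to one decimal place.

Step 2: 14.0 × 1.414² = 27.992px
Step 4: 14.0 × 1.414⁴ = 55.966px
Difference: 55.966 − 27.992 = 27.974px

28.0px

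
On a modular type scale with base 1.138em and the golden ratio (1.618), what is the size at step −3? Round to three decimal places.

Each step on a modular scale multiplies by the ratio, so the size n steps from the base is base × ratioⁿ.
1.138 ÷ 1.618³ = 1.138 ÷ 4.23580 ≈ 0.269

0.269em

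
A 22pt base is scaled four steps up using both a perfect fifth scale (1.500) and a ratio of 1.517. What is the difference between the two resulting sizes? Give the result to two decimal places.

Perfect fifth: 22.0 × 1.500⁴ = 111.3750pt
At 1.517: 22.0 × 1.517⁴ = 116.5105pt
Difference: 116.5105 − 111.3750 = 5.1355pt

5.14pt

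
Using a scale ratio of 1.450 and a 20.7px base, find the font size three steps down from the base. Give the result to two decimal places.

Every step multiplies by the scale ratio.
20.7 ÷ 1.450³ = 20.7 ÷ 3.04862 ≈ 6.79

6.79px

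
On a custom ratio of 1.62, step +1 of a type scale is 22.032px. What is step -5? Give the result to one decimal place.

Moving from step +1 to step -5 is 6 steps down, so divide by r⁶.
22.032 ÷ 1.62⁶ = 22.032 ÷ 18.07549 ≈ 1.219

1.2px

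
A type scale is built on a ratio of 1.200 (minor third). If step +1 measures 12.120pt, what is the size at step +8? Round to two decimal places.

43.43pt

Moving from step +1 to step +8 is 7 steps up, so multiply by r⁷.
12.120 × 1.200⁷ = 12.120 × 3.58318 ≈ 43.428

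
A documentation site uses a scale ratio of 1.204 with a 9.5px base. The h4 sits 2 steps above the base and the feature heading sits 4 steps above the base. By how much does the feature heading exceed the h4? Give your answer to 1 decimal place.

Step 2: 9.5 × 1.204² = 13.771px
Step 4: 9.5 × 1.204⁴ = 19.963px
Difference: 19.963 − 13.771 = 6.192px

6.2px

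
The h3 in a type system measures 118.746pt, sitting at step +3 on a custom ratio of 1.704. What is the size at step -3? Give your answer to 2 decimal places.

4.85pt

Moving from step +3 to step -3 is 6 steps down, so divide by r⁶.
118.746 ÷ 1.704⁶ = 118.746 ÷ 24.48035 ≈ 4.851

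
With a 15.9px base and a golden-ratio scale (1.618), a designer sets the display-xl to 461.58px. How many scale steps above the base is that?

1.618ⁿ = 461.58 / 15.9 = 29.0302
n = ln(29.0302) / ln(1.618) = 3.3683 / 0.4812 ≈ 7.00

7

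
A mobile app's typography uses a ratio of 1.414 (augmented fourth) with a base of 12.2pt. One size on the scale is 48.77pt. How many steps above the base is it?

1.414ⁿ = 48.77 / 12.2 = 3.9975
n = ln(3.9975) / ln(1.414) = 1.3857 / 0.3464 ≈ 4.00

4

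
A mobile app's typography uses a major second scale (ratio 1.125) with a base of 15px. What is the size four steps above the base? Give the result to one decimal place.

15.0 × 1.125⁴ = 15.0 × 1.60181 ≈ 24.03

24.0px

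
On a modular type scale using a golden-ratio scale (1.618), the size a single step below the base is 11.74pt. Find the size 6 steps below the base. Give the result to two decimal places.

11.74 ÷ 1.618⁵ = 11.74 ÷ 11.08901 ≈ 1.059

1.06pt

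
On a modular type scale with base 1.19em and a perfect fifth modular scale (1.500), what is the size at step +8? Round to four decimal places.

30.4984em

A modular type scale is a geometric sequence: sizeₙ = base × rⁿ.
1.19 × 1.500⁸ = 1.19 × 25.62891 ≈ 30.4984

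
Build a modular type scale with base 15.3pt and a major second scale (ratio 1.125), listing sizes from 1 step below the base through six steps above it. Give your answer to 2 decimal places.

13.60pt, 15.30pt, 17.21pt, 19.36pt, 21.78pt, 24.51pt, 27.57pt, 31.02pt

Step -1: 15.3 ÷ 1.125 = 13.60
Step 0: 15.3pt
Step 1: 15.3 × 1.125 = 17.21
Step 2: 15.3 × 1.125² = 19.36
Step 3: 15.3 × 1.125³ = 21.78
Step 4: 15.3 × 1.125⁴ = 24.51
Step 5: 15.3 × 1.125⁵ = 27.57
Step 6: 15.3 × 1.125⁶ = 31.02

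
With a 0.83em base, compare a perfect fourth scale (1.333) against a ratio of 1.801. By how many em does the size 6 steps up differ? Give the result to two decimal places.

23.67em

Perfect fourth: 0.83 × 1.333⁶ = 4.6565em
At 1.801: 0.83 × 1.801⁶ = 28.3244em
Difference: 28.3244 − 4.6565 = 23.6679em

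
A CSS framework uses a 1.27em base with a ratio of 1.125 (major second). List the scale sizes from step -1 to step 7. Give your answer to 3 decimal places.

1.129em, 1.270em, 1.429em, 1.607em, 1.808em, 2.034em, 2.289em, 2.575em, 2.896em

Step -1: 1.27 ÷ 1.125 = 1.129
Step 0: 1.27em
Step 1: 1.27 × 1.125 = 1.429
Step 2: 1.27 × 1.125² = 1.607
Step 3: 1.27 × 1.125³ = 1.808
Step 4: 1.27 × 1.125⁴ = 2.034
Step 5: 1.27 × 1.125⁵ = 2.289
Step 6: 1.27 × 1.125⁶ = 2.575
Step 7: 1.27 × 1.125⁷ = 2.896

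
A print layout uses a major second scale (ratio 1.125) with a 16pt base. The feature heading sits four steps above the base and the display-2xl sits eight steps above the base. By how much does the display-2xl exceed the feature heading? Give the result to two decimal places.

15.42pt

Step 4: 16.0 × 1.125⁴ = 25.6289pt
Step 8: 16.0 × 1.125⁸ = 41.0526pt
Difference: 41.0526 − 25.6289 = 15.4237pt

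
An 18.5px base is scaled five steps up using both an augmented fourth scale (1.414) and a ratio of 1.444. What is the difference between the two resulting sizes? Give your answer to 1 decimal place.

Augmented fourth: 18.5 × 1.414⁵ = 104.573px
At 1.444: 18.5 × 1.444⁵ = 116.147px
Difference: 116.147 − 104.573 = 11.574px

11.6px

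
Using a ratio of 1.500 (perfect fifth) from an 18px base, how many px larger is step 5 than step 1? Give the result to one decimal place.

Step 1: 18.0 × 1.500 = 27.000px
Step 5: 18.0 × 1.500⁵ = 136.688px
Difference: 136.688 − 27.000 = 109.688px

109.7px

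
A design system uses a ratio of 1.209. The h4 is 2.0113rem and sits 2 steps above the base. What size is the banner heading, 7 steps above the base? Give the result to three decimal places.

5.195rem

The gap is 7 − (2) = 5 steps, so the factor is 1.209^5.
2.0113 × 1.209⁵ = 2.0113 × 2.58304 ≈ 5.195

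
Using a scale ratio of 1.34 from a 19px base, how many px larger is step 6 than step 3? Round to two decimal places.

Step 3: 19.0 × 1.34³ = 45.7160px
Step 6: 19.0 × 1.34⁶ = 109.9974px
Difference: 109.9974 − 45.7160 = 64.2814px

64.28px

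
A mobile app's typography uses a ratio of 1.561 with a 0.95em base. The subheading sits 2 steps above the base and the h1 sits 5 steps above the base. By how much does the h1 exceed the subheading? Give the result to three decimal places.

Step 2: 0.95 × 1.561² = 2.31488em
Step 5: 0.95 × 1.561⁵ = 8.80518em
Difference: 8.80518 − 2.31488 = 6.49030em

6.490em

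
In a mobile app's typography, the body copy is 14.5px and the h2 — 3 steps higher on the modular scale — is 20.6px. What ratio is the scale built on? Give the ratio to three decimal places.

1.124

r³ = 20.6 / 14.5, so r = (20.6/14.5)^(1/3).
r = 1.4207^(1/3) ≈ 1.1242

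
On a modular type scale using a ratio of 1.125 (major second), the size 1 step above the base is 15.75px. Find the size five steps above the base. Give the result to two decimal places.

The gap is 5 − (1) = 4 steps, so the factor is 1.125^4.
15.75 × 1.125⁴ = 15.75 × 1.60181 ≈ 25.228

25.23px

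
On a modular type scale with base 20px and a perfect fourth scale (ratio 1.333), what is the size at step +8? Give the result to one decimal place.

A modular type scale is a geometric sequence: sizeₙ = base × rⁿ.
20.0 × 1.333⁸ = 20.0 × 9.96876 ≈ 199.38

199.4px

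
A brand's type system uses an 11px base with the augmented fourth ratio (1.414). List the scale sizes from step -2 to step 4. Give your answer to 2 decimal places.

Step -2: 11.0 ÷ 1.414² = 5.50
Step -1: 11.0 ÷ 1.414 = 7.78
Step 0: 11px
Step 1: 11.0 × 1.414 = 15.55
Step 2: 11.0 × 1.414² = 21.99
Step 3: 11.0 × 1.414³ = 31.10
Step 4: 11.0 × 1.414⁴ = 43.97

5.50px, 7.78px, 11.00px, 15.55px, 21.99px, 31.10px, 43.97px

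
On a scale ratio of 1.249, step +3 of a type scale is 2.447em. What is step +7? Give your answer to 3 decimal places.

2.447 × 1.249⁴ = 2.447 × 2.43360 ≈ 5.955

5.955em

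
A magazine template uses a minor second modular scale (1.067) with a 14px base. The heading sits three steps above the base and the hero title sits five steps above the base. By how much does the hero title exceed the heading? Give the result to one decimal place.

2.4px

Step 3: 14.0 × 1.067³ = 17.007px
Step 5: 14.0 × 1.067⁵ = 19.362px
Difference: 19.362 − 17.007 = 2.355px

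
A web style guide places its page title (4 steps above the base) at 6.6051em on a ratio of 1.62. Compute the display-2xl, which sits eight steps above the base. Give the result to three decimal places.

45.492em

Moving from step +4 to step +8 is 4 steps up, so multiply by r⁴.
6.6051 × 1.62⁴ = 6.6051 × 6.88748 ≈ 45.492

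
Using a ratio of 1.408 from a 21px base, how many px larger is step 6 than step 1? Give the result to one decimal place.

Step 1: 21.0 × 1.408 = 29.568px
Step 6: 21.0 × 1.408⁶ = 163.620px
Difference: 163.620 − 29.568 = 134.052px

134.1px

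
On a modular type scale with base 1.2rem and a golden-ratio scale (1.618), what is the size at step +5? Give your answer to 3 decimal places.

1.2 × 1.618⁵ = 1.2 × 11.08901 ≈ 13.307

13.307rem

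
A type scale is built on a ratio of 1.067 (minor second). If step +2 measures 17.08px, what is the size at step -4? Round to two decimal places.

11.57px

Moving from step +2 to step -4 is 6 steps down, so divide by r⁶.
17.08 ÷ 1.067⁶ = 17.08 ÷ 1.47566 ≈ 11.574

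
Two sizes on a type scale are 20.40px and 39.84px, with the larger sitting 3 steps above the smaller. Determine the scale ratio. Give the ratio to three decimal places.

r³ = 39.84 / 20.40, so r = (39.84/20.40)^(1/3).
r = 1.9529^(1/3) ≈ 1.2500

1.250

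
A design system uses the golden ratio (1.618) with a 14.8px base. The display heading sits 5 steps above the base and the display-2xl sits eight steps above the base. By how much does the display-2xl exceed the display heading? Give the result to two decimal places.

531.05px

Step 5: 14.8 × 1.618⁵ = 164.1173px
Step 8: 14.8 × 1.618⁸ = 695.1681px
Difference: 695.1681 − 164.1173 = 531.0508px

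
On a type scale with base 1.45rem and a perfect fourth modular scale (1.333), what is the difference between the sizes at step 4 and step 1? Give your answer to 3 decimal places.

2.645rem

Step 1: 1.45 × 1.333 = 1.93285rem
Step 4: 1.45 × 1.333⁴ = 4.57814rem
Difference: 4.57814 − 1.93285 = 2.64529rem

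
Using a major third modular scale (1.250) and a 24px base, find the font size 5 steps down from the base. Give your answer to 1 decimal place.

7.9px

24.0 ÷ 1.250⁵ = 24.0 ÷ 3.05176 ≈ 7.86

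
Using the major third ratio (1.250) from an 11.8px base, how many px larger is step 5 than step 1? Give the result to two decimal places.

Step 1: 11.8 × 1.250 = 14.7500px
Step 5: 11.8 × 1.250⁵ = 36.0107px
Difference: 36.0107 − 14.7500 = 21.2607px

21.26px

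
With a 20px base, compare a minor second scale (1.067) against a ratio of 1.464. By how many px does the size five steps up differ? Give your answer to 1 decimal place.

106.8px

Minor second: 20.0 × 1.067⁵ = 27.660px
At 1.464: 20.0 × 1.464⁵ = 134.504px
Difference: 134.504 − 27.660 = 106.844px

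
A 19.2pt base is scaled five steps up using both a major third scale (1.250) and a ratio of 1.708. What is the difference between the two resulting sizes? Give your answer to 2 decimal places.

220.49pt

Major third: 19.2 × 1.250⁵ = 58.5938pt
At 1.708: 19.2 × 1.708⁵ = 279.0876pt
Difference: 279.0876 − 58.5938 = 220.4938pt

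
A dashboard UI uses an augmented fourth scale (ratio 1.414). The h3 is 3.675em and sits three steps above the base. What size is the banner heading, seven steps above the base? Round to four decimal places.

3.675 × 1.414⁴ = 3.675 × 3.99758 ≈ 14.6911

14.6911em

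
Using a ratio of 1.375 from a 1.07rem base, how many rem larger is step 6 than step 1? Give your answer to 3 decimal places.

Step 1: 1.07 × 1.375 = 1.47125rem
Step 6: 1.07 × 1.375⁶ = 7.23103rem
Difference: 7.23103 − 1.47125 = 5.75978rem

5.760rem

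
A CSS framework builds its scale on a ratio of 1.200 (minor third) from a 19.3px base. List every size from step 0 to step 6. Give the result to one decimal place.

Step 0: 19.3px
Step 1: 19.3 × 1.200 = 23.2
Step 2: 19.3 × 1.200² = 27.8
Step 3: 19.3 × 1.200³ = 33.4
Step 4: 19.3 × 1.200⁴ = 40.0
Step 5: 19.3 × 1.200⁵ = 48.0
Step 6: 19.3 × 1.200⁶ = 57.6

19.3px, 23.2px, 27.8px, 33.4px, 40.0px, 48.0px, 57.6px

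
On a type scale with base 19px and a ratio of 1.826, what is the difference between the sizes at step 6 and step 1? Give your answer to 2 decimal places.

669.61px

Step 1: 19.0 × 1.826 = 34.6940px
Step 6: 19.0 × 1.826⁶ = 704.3009px
Difference: 704.3009 − 34.6940 = 669.6069px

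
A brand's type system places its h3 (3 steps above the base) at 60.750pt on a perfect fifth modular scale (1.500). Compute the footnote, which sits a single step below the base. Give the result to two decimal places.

60.750 ÷ 1.500⁴ = 60.750 ÷ 5.06250 ≈ 12.000

12.00pt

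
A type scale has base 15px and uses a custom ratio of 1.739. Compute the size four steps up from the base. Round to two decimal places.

137.18px

15.0 × 1.739⁴ = 15.0 × 9.14531 ≈ 137.18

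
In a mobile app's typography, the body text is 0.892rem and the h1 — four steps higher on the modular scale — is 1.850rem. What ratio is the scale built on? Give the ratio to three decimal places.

r⁴ = 1.850 / 0.892, so r = (1.850/0.892)^(1/4).
r = 2.0740^(1/4) ≈ 1.2001

1.200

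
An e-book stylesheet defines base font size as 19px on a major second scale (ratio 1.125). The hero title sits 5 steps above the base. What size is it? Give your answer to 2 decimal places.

34.24px

19.0 × 1.125⁵ = 19.0 × 1.80203 ≈ 34.24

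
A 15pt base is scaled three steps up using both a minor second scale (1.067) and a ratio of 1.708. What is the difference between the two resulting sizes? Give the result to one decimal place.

56.5pt

Minor second: 15.0 × 1.067³ = 18.222pt
At 1.708: 15.0 × 1.708³ = 74.740pt
Difference: 74.740 − 18.222 = 56.518pt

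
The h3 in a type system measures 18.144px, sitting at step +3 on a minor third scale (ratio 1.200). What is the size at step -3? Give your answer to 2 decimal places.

The gap is -3 − (3) = -6 steps, so the factor is 1.200^-6.
18.144 ÷ 1.200⁶ = 18.144 ÷ 2.98598 ≈ 6.076

6.08px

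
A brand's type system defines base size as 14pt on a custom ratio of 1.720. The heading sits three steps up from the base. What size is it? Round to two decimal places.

71.24pt

14.0 × 1.720³ = 14.0 × 5.08845 ≈ 71.24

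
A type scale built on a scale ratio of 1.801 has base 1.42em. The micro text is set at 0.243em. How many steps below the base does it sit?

1.801ⁿ = 1.42 / 0.243 = 5.8436
n = ln(5.8436) / ln(1.801) = 1.7654 / 0.5883 ≈ 3.00

3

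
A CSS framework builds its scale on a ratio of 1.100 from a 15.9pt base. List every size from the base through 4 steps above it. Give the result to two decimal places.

Step 0: 15.9pt
Step 1: 15.9 × 1.100 = 17.49
Step 2: 15.9 × 1.100² = 19.24
Step 3: 15.9 × 1.100³ = 21.16
Step 4: 15.9 × 1.100⁴ = 23.28

15.90pt, 17.49pt, 19.24pt, 21.16pt, 23.28pt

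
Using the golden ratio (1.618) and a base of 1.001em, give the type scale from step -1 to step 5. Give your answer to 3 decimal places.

0.619em, 1.001em, 1.620em, 2.621em, 4.240em, 6.860em, 11.100em

Step -1: 1.001 ÷ 1.618 = 0.619
Step 0: 1.001em
Step 1: 1.001 × 1.618 = 1.620
Step 2: 1.001 × 1.618² = 2.621
Step 3: 1.001 × 1.618³ = 4.240
Step 4: 1.001 × 1.618⁴ = 6.860
Step 5: 1.001 × 1.618⁵ = 11.100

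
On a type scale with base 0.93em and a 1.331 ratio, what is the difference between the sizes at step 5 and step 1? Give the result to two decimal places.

2.65em

Step 1: 0.93 × 1.331 = 1.2378em
Step 5: 0.93 × 1.331⁵ = 3.8848em
Difference: 3.8848 − 1.2378 = 2.6470em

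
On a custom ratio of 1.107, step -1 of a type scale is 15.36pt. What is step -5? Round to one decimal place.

15.36 ÷ 1.107⁴ = 15.36 ÷ 1.50173 ≈ 10.228

10.2pt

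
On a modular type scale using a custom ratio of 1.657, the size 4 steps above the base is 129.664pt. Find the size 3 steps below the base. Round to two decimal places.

3.78pt

129.664 ÷ 1.657⁷ = 129.664 ÷ 34.29711 ≈ 3.781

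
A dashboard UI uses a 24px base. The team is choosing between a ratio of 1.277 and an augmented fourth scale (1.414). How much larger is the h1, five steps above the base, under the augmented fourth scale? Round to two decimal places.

At 1.277: 24.0 × 1.277⁵ = 81.5015px
Augmented fourth: 24.0 × 1.414⁵ = 135.6620px
Difference: 135.6620 − 81.5015 = 54.1605px

54.16px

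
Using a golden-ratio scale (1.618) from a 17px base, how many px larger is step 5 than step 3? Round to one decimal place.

Step 3: 17.0 × 1.618³ = 72.009px
Step 5: 17.0 × 1.618⁵ = 188.513px
Difference: 188.513 − 72.009 = 116.504px

116.5px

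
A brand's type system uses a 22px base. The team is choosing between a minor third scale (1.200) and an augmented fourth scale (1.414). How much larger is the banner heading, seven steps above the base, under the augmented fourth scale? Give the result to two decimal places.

Minor third: 22.0 × 1.200⁷ = 78.8300px
Augmented fourth: 22.0 × 1.414⁷ = 248.6386px
Difference: 248.6386 − 78.8300 = 169.8086px

169.81px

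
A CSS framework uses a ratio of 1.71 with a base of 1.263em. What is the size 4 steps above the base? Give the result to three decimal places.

1.263 × 1.71⁴ = 1.263 × 8.55036 ≈ 10.799

10.799em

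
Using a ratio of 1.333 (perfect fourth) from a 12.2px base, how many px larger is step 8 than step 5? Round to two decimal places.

70.27px

Step 5: 12.2 × 1.333⁵ = 51.3465px
Step 8: 12.2 × 1.333⁸ = 121.6189px
Difference: 121.6189 − 51.3465 = 70.2724px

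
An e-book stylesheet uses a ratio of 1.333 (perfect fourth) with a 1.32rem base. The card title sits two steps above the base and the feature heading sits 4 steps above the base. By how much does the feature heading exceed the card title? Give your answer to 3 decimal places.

1.822rem

Step 2: 1.32 × 1.333² = 2.34549rem
Step 4: 1.32 × 1.333⁴ = 4.16768rem
Difference: 4.16768 − 2.34549 = 1.82219rem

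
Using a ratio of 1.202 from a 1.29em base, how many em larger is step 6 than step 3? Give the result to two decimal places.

1.65em

Step 3: 1.29 × 1.202³ = 2.2403em
Step 6: 1.29 × 1.202⁶ = 3.8906em
Difference: 3.8906 − 2.2403 = 1.6503em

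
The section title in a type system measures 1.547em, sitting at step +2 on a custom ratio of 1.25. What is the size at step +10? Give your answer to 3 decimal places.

1.547 × 1.25⁸ = 1.547 × 5.96046 ≈ 9.221

9.221em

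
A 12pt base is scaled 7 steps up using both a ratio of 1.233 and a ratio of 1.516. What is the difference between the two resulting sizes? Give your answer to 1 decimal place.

168.8pt

At 1.233: 12.0 × 1.233⁷ = 51.990pt
At 1.516: 12.0 × 1.516⁷ = 220.839pt
Difference: 220.839 − 51.990 = 168.849pt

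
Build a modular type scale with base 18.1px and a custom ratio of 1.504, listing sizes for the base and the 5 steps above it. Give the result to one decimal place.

Step 0: 18.1px
Step 1: 18.1 × 1.504 = 27.2
Step 2: 18.1 × 1.504² = 40.9
Step 3: 18.1 × 1.504³ = 61.6
Step 4: 18.1 × 1.504⁴ = 92.6
Step 5: 18.1 × 1.504⁵ = 139.3

18.1px, 27.2px, 40.9px, 61.6px, 92.6px, 139.3px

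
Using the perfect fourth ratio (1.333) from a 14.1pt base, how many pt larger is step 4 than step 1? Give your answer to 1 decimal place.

25.7pt

Step 1: 14.1 × 1.333 = 18.795pt
Step 4: 14.1 × 1.333⁴ = 44.518pt
Difference: 44.518 − 18.795 = 25.723pt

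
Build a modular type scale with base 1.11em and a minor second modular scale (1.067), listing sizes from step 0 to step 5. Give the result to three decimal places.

1.110em, 1.184em, 1.264em, 1.348em, 1.439em, 1.535em

Step 0: 1.11em
Step 1: 1.11 × 1.067 = 1.184
Step 2: 1.11 × 1.067² = 1.264
Step 3: 1.11 × 1.067³ = 1.348
Step 4: 1.11 × 1.067⁴ = 1.439
Step 5: 1.11 × 1.067⁵ = 1.535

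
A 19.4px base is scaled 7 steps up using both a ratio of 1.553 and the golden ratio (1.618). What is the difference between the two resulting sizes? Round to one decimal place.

140.5px

At 1.553: 19.4 × 1.553⁷ = 422.670px
Golden ratio: 19.4 × 1.618⁷ = 563.185px
Difference: 563.185 − 422.670 = 140.515px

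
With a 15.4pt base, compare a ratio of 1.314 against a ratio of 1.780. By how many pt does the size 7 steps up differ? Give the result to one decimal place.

At 1.314: 15.4 × 1.314⁷ = 104.157pt
At 1.780: 15.4 × 1.780⁷ = 871.888pt
Difference: 871.888 − 104.157 = 767.731pt

767.7pt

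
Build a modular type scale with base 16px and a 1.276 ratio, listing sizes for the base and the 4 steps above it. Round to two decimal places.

Step 0: 16px
Step 1: 16.0 × 1.276 = 20.42
Step 2: 16.0 × 1.276² = 26.05
Step 3: 16.0 × 1.276³ = 33.24
Step 4: 16.0 × 1.276⁴ = 42.42

16.00px, 20.42px, 26.05px, 33.24px, 42.42px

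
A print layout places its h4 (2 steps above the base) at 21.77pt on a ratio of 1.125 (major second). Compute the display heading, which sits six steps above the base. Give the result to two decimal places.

21.77 × 1.125⁴ = 21.77 × 1.60181 ≈ 34.871

34.87pt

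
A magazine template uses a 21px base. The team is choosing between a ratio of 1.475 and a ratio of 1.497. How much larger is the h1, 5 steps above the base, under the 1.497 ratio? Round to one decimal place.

At 1.475: 21.0 × 1.475⁵ = 146.615px
At 1.497: 21.0 × 1.497⁵ = 157.880px
Difference: 157.880 − 146.615 = 11.265px

11.3px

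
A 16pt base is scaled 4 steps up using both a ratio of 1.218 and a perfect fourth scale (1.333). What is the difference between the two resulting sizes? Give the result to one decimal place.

At 1.218: 16.0 × 1.218⁴ = 35.213pt
Perfect fourth: 16.0 × 1.333⁴ = 50.517pt
Difference: 50.517 − 35.213 = 15.304pt

15.3pt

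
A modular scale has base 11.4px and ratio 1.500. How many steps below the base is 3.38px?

1.500ⁿ = 11.4 / 3.38 = 3.3728
n = ln(3.3728) / ln(1.500) = 1.2157 / 0.4055 ≈ 3.00

3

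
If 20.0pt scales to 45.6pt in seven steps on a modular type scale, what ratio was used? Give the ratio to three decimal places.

1.125

The ratio satisfies 20.0 × r⁷ = 45.6, so r = (45.6 / 20.0)^(1/7).
r = 2.2800^(1/7) ≈ 1.1250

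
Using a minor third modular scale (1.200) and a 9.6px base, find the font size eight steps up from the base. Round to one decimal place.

Each step on a modular scale multiplies by the ratio, so the size n steps from the base is base × ratioⁿ.
9.6 × 1.200⁸ = 9.6 × 4.29982 ≈ 41.28

41.3px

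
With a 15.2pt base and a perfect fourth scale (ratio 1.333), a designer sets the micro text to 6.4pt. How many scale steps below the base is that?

1.333ⁿ = 15.2 / 6.4 = 2.3750
n = ln(2.3750) / ln(1.333) = 0.8650 / 0.2874 ≈ 3.01

3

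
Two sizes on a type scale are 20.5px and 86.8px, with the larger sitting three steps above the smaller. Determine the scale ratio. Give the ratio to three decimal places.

1.618

The ratio satisfies 20.5 × r³ = 86.8, so r = (86.8 / 20.5)^(1/3).
r = 4.2341^(1/3) ≈ 1.6178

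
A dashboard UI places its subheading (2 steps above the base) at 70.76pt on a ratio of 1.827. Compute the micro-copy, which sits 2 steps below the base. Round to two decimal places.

70.76 ÷ 1.827⁴ = 70.76 ÷ 11.14177 ≈ 6.351

6.35pt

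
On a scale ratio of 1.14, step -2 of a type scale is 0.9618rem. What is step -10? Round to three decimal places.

Moving from step -2 to step -10 is 8 steps down, so divide by r⁸.
0.9618 ÷ 1.14⁸ = 0.9618 ÷ 2.85259 ≈ 0.337

0.337rem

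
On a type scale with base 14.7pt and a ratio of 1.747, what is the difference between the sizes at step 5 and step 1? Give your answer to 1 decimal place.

Step 1: 14.7 × 1.747 = 25.681pt
Step 5: 14.7 × 1.747⁵ = 239.211pt
Difference: 239.211 − 25.681 = 213.530pt

213.5pt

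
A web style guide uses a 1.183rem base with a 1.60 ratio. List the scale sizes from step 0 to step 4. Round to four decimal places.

Step 0: 1.183rem
Step 1: 1.183 × 1.60 = 1.8928
Step 2: 1.183 × 1.60² = 3.0285
Step 3: 1.183 × 1.60³ = 4.8456
Step 4: 1.183 × 1.60⁴ = 7.7529

1.1830rem, 1.8928rem, 3.0285rem, 4.8456rem, 7.7529rem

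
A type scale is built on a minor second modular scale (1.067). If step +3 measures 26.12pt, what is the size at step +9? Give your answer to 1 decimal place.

38.5pt

26.12 × 1.067⁶ = 26.12 × 1.47566 ≈ 38.544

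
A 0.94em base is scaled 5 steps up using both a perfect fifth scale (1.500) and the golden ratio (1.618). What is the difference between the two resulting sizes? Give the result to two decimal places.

3.29em

Perfect fifth: 0.94 × 1.500⁵ = 7.1381em
Golden ratio: 0.94 × 1.618⁵ = 10.4237em
Difference: 10.4237 − 7.1381 = 3.2856em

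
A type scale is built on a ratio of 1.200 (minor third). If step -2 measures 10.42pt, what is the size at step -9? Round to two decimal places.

2.91pt

10.42 ÷ 1.200⁷ = 10.42 ÷ 3.58318 ≈ 2.908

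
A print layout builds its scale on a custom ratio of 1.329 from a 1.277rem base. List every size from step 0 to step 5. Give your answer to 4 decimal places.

1.2770rem, 1.6971rem, 2.2555rem, 2.9975rem, 3.9837rem, 5.2944rem

Step 0: 1.277rem
Step 1: 1.277 × 1.329 = 1.6971
Step 2: 1.277 × 1.329² = 2.2555
Step 3: 1.277 × 1.329³ = 2.9975
Step 4: 1.277 × 1.329⁴ = 3.9837
Step 5: 1.277 × 1.329⁵ = 5.2944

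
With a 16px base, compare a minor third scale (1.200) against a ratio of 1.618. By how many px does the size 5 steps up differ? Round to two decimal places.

Minor third: 16.0 × 1.200⁵ = 39.8131px
At 1.618: 16.0 × 1.618⁵ = 177.4241px
Difference: 177.4241 − 39.8131 = 137.6110px

137.61px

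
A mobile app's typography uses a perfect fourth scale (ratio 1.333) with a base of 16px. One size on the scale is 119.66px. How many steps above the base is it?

7

1.333ⁿ = 119.66 / 16 = 7.4787
n = ln(7.4787) / ln(1.333) = 2.0121 / 0.2874 ≈ 7.00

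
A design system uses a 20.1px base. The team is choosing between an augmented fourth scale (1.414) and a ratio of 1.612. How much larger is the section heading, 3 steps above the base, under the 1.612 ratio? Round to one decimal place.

Augmented fourth: 20.1 × 1.414³ = 56.826px
At 1.612: 20.1 × 1.612³ = 84.196px
Difference: 84.196 − 56.826 = 27.370px

27.4px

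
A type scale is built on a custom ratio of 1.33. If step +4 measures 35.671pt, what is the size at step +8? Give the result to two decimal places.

111.61pt

35.671 × 1.33⁴ = 35.671 × 3.12901 ≈ 111.615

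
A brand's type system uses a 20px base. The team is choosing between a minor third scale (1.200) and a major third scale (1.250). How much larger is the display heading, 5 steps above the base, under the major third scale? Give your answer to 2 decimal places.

11.27px

Minor third: 20.0 × 1.200⁵ = 49.7664px
Major third: 20.0 × 1.250⁵ = 61.0352px
Difference: 61.0352 − 49.7664 = 11.2688px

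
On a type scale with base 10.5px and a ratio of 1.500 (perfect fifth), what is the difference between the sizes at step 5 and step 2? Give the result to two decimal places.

Step 2: 10.5 × 1.500² = 23.6250px
Step 5: 10.5 × 1.500⁵ = 79.7344px
Difference: 79.7344 − 23.6250 = 56.1094px

56.11px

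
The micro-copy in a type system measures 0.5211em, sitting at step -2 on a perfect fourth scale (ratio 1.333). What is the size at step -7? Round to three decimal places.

The gap is -7 − (-2) = -5 steps, so the factor is 1.333^-5.
0.5211 ÷ 1.333⁵ = 0.5211 ÷ 4.20873 ≈ 0.124

0.124em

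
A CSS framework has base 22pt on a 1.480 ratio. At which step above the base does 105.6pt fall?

1.480ⁿ = 105.6 / 22 = 4.8000
n = ln(4.8000) / ln(1.480) = 1.5686 / 0.3920 ≈ 4.00

4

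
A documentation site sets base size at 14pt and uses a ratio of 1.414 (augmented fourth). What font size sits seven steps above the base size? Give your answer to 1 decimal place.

158.2pt

14.0 × 1.414⁷ = 14.0 × 11.30175 ≈ 158.22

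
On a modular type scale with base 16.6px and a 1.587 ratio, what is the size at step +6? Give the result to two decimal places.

Each step on a modular scale multiplies by the ratio, so the size n steps from the base is base × ratioⁿ.
16.6 × 1.587⁶ = 16.6 × 15.97576 ≈ 265.20

265.20px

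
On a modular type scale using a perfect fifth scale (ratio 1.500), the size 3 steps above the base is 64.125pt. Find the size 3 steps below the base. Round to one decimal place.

5.6pt

Moving from step +3 to step -3 is 6 steps down, so divide by r⁶.
64.125 ÷ 1.500⁶ = 64.125 ÷ 11.39062 ≈ 5.630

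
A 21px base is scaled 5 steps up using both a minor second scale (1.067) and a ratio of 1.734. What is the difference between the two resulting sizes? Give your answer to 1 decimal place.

Minor second: 21.0 × 1.067⁵ = 29.043px
At 1.734: 21.0 × 1.734⁵ = 329.204px
Difference: 329.204 − 29.043 = 300.161px

300.2px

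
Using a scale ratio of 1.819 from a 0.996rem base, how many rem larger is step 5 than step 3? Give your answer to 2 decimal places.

13.84rem

Step 3: 0.996 × 1.819³ = 5.9946rem
Step 5: 0.996 × 1.819⁵ = 19.8346rem
Difference: 19.8346 − 5.9946 = 13.8400rem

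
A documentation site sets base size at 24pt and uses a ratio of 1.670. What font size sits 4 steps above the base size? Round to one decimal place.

24.0 × 1.670⁴ = 24.0 × 7.77796 ≈ 186.67

186.7pt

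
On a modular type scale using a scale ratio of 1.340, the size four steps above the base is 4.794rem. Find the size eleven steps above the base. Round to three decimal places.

Moving from step +4 to step +11 is 7 steps up, so multiply by r⁷.
4.794 × 1.340⁷ = 4.794 × 7.75771 ≈ 37.190

37.190rem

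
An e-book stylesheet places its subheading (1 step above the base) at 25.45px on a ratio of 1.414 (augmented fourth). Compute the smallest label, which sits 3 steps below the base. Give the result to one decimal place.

25.45 ÷ 1.414⁴ = 25.45 ÷ 3.99758 ≈ 6.366

6.4px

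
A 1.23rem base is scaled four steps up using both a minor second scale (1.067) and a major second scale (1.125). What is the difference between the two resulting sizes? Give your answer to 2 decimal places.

0.38rem

Minor second: 1.23 × 1.067⁴ = 1.5943rem
Major second: 1.23 × 1.125⁴ = 1.9702rem
Difference: 1.9702 − 1.5943 = 0.3759rem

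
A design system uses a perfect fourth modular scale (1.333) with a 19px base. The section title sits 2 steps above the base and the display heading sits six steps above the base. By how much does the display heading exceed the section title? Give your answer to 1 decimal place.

72.8px

Step 2: 19.0 × 1.333² = 33.761px
Step 6: 19.0 × 1.333⁶ = 106.594px
Difference: 106.594 − 33.761 = 72.833px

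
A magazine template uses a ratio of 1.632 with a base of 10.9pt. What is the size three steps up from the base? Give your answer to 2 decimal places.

47.38pt

10.9 × 1.632³ = 10.9 × 4.34671 ≈ 47.38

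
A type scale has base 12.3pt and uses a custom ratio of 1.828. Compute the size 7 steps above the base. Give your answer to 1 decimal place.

12.3 × 1.828⁷ = 12.3 × 68.20769 ≈ 838.95

839.0pt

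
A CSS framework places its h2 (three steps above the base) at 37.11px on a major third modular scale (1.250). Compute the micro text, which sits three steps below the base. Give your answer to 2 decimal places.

37.11 ÷ 1.250⁶ = 37.11 ÷ 3.81470 ≈ 9.728

9.73px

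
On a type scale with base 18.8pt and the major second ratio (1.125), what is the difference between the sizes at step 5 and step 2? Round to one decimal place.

Step 2: 18.8 × 1.125² = 23.794pt
Step 5: 18.8 × 1.125⁵ = 33.878pt
Difference: 33.878 − 23.794 = 10.084pt

10.1pt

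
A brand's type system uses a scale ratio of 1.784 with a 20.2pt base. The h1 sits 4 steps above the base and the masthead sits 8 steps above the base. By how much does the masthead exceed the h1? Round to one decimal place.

Step 4: 20.2 × 1.784⁴ = 204.612pt
Step 8: 20.2 × 1.784⁸ = 2072.575pt
Difference: 2072.575 − 204.612 = 1867.963pt

1868.0pt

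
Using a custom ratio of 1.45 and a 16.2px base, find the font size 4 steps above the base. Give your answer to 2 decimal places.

71.61px

Every step multiplies by the scale ratio.
16.2 × 1.45⁴ = 16.2 × 4.42051 ≈ 71.61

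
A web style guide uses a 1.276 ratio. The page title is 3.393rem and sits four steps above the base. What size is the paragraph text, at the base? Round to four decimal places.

Moving from step +4 to step +0 is 4 steps down, so divide by r⁴.
3.393 ÷ 1.276⁴ = 3.393 ÷ 2.65096 ≈ 1.2799

1.2799rem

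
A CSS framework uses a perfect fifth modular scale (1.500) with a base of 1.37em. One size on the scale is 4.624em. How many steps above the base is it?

3

1.500ⁿ = 4.624 / 1.37 = 3.3752
n = ln(3.3752) / ln(1.500) = 1.2164 / 0.4055 ≈ 3.00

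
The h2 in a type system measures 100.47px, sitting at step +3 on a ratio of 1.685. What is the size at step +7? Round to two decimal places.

809.91px

The gap is 7 − (3) = 4 steps, so the factor is 1.685^4.
100.47 × 1.685⁴ = 100.47 × 8.06120 ≈ 809.909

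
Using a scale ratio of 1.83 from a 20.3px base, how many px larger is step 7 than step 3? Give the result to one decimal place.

1270.8px

Step 3: 20.3 × 1.83³ = 124.408px
Step 7: 20.3 × 1.83⁷ = 1395.255px
Difference: 1395.255 − 124.408 = 1270.847px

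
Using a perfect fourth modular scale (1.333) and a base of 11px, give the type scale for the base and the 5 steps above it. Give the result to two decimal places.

Step 0: 11px
Step 1: 11.0 × 1.333 = 14.66
Step 2: 11.0 × 1.333² = 19.55
Step 3: 11.0 × 1.333³ = 26.05
Step 4: 11.0 × 1.333⁴ = 34.73
Step 5: 11.0 × 1.333⁵ = 46.30

11.00px, 14.66px, 19.55px, 26.05px, 34.73px, 46.30px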